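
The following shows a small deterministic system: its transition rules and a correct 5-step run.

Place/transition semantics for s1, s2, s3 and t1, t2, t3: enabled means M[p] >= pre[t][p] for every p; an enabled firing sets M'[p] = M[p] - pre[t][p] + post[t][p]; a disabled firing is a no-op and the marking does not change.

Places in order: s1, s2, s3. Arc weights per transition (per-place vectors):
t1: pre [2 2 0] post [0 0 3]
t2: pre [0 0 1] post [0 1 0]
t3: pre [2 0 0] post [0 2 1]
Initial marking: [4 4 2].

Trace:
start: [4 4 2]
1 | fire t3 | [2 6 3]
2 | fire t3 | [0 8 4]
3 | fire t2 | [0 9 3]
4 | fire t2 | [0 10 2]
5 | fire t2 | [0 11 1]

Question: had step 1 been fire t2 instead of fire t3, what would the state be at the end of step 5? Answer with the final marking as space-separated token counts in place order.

(re-executing from step 1 with the substitution; state before step 1: [4 4 2])
1 | fire t2 | [4 5 1]
2 | fire t3 | [2 7 2]
3 | fire t2 | [2 8 1]
4 | fire t2 | [2 9 0]
5 | fire t2 | [2 9 0]

2 9 0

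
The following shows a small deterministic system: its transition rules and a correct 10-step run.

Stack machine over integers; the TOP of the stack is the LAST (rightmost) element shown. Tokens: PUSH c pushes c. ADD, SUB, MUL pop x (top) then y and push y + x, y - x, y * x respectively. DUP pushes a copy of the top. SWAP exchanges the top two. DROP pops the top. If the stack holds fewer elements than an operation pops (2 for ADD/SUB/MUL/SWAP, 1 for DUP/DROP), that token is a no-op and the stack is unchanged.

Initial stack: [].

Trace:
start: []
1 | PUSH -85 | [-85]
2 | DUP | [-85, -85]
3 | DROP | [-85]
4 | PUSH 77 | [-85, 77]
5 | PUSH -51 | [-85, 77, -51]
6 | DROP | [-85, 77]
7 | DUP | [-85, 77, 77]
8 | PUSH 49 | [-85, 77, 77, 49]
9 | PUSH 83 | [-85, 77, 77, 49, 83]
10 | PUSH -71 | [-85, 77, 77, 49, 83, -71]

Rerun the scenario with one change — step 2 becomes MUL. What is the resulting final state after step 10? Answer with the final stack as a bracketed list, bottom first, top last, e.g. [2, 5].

(re-executing from step 2 with the substitution; state before step 2: [-85])
2 | MUL | [-85]
3 | DROP | []
4 | PUSH 77 | [77]
5 | PUSH -51 | [77, -51]
6 | DROP | [77]
7 | DUP | [77, 77]
8 | PUSH 49 | [77, 77, 49]
9 | PUSH 83 | [77, 77, 49, 83]
10 | PUSH -71 | [77, 77, 49, 83, -71]

[77, 77, 49, 83, -71]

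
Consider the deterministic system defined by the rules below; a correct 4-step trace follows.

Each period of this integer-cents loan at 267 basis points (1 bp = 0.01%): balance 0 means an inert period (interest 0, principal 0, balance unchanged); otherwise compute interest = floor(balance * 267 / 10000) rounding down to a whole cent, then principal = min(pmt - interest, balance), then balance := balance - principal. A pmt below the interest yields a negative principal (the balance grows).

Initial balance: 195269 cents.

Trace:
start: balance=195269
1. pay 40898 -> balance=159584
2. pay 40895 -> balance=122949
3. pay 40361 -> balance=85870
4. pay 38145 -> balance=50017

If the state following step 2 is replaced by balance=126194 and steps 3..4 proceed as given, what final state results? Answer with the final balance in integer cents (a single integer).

53438

state after step 2 := balance=126194
3. pay 40361 -> balance=89202
4. pay 38145 -> balance=53438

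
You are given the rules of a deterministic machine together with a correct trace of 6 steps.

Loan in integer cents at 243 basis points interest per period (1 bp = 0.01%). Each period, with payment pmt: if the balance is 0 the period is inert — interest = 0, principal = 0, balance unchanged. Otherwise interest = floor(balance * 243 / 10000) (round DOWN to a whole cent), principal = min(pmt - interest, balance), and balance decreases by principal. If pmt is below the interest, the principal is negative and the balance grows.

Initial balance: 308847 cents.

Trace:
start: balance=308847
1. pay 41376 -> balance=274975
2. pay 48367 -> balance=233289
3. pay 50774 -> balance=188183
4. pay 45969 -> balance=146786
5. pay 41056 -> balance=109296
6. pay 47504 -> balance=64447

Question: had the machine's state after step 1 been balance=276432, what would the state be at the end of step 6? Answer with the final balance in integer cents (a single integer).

state after step 1 := balance=276432
2. pay 48367 -> balance=234782
3. pay 50774 -> balance=189713
4. pay 45969 -> balance=148354
5. pay 41056 -> balance=110903
6. pay 47504 -> balance=66093

66093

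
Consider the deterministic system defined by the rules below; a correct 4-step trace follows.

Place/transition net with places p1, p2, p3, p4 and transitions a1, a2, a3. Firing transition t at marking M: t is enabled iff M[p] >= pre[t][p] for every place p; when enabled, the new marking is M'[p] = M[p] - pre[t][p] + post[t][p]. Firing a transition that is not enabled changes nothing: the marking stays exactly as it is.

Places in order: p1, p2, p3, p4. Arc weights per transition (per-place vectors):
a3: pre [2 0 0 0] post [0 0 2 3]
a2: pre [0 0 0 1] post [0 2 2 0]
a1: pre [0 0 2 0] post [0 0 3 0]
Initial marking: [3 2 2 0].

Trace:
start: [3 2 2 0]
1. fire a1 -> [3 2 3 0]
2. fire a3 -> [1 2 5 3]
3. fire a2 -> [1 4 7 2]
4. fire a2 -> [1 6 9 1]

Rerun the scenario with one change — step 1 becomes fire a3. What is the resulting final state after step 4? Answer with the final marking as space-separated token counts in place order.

(re-executing from step 1 with the substitution; state before step 1: [3 2 2 0])
1. fire a3 -> [1 2 4 3]
2. fire a3 -> [1 2 4 3]
3. fire a2 -> [1 4 6 2]
4. fire a2 -> [1 6 8 1]

1 6 8 1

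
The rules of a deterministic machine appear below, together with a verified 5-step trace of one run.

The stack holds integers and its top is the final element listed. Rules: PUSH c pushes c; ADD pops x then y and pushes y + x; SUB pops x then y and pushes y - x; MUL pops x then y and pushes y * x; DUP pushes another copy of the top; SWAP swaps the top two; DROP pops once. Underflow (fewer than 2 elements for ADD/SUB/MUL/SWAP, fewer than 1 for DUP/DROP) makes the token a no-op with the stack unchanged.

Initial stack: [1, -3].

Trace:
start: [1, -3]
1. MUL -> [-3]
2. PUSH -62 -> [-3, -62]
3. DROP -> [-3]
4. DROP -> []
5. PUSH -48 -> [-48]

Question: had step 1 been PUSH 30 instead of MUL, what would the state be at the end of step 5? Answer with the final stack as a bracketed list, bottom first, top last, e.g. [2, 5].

(re-executing from step 1 with the substitution; state before step 1: [1, -3])
1. PUSH 30 -> [1, -3, 30]
2. PUSH -62 -> [1, -3, 30, -62]
3. DROP -> [1, -3, 30]
4. DROP -> [1, -3]
5. PUSH -48 -> [1, -3, -48]

[1, -3, -48]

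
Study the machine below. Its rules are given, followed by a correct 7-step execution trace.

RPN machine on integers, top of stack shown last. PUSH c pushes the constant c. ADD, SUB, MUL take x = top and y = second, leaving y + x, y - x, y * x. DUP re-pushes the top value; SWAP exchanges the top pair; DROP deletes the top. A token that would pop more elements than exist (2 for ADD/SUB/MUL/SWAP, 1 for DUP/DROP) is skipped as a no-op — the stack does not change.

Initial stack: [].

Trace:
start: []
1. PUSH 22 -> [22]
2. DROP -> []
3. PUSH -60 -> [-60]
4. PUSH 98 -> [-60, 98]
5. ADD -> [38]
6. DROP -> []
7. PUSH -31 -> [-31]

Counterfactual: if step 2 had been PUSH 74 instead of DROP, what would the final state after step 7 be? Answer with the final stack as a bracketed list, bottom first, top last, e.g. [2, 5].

[22, 74, -31]

(re-executing from step 2 with the substitution; state before step 2: [22])
2. PUSH 74 -> [22, 74]
3. PUSH -60 -> [22, 74, -60]
4. PUSH 98 -> [22, 74, -60, 98]
5. ADD -> [22, 74, 38]
6. DROP -> [22, 74]
7. PUSH -31 -> [22, 74, -31]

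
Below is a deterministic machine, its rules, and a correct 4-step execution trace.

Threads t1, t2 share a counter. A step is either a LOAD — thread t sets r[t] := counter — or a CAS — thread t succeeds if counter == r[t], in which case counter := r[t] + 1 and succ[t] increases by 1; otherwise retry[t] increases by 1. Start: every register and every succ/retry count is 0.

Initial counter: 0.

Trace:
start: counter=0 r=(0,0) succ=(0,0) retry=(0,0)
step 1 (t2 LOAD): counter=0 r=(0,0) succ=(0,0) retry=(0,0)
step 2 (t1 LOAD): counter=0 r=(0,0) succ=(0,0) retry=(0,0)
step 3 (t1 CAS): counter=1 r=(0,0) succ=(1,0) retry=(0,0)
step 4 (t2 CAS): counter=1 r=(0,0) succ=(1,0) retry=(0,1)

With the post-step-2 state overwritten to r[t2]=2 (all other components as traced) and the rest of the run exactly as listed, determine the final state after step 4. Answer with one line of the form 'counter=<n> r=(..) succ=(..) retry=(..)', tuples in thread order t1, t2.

state after step 2 := counter=0 r=(0,2) succ=(0,0) retry=(0,0)
step 3 (t1 CAS): counter=1 r=(0,2) succ=(1,0) retry=(0,0)
step 4 (t2 CAS): counter=1 r=(0,2) succ=(1,0) retry=(0,1)

counter=1 r=(0,2) succ=(1,0) retry=(0,1)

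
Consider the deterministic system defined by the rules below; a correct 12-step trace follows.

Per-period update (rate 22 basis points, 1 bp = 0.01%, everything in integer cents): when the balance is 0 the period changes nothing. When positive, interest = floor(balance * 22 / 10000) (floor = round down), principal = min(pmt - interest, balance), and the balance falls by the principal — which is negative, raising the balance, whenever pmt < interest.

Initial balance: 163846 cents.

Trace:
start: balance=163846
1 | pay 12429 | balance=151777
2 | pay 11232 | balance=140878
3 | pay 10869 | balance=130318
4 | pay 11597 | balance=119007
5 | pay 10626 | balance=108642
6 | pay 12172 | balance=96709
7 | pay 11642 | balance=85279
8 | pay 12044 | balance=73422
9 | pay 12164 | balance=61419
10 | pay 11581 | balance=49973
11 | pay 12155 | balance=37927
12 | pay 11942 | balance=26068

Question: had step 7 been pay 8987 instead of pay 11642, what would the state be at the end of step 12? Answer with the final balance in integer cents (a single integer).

(re-executing from step 7 with the substitution; state before step 7: balance=96709)
7 | pay 8987 | balance=87934
8 | pay 12044 | balance=76083
9 | pay 12164 | balance=64086
10 | pay 11581 | balance=52645
11 | pay 12155 | balance=40605
12 | pay 11942 | balance=28752

28752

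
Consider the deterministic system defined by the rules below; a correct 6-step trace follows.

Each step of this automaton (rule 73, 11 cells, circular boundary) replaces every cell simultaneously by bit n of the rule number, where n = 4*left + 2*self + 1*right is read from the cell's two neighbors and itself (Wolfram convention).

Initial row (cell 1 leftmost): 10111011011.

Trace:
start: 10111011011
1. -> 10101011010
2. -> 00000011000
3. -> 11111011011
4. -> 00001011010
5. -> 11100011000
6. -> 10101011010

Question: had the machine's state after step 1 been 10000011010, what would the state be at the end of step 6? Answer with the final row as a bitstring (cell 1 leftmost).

10101011011

state after step 1 := 10000011010
2. -> 00111011000
3. -> 10101011011
4. -> 10000011010
5. -> 00111011000
6. -> 10101011011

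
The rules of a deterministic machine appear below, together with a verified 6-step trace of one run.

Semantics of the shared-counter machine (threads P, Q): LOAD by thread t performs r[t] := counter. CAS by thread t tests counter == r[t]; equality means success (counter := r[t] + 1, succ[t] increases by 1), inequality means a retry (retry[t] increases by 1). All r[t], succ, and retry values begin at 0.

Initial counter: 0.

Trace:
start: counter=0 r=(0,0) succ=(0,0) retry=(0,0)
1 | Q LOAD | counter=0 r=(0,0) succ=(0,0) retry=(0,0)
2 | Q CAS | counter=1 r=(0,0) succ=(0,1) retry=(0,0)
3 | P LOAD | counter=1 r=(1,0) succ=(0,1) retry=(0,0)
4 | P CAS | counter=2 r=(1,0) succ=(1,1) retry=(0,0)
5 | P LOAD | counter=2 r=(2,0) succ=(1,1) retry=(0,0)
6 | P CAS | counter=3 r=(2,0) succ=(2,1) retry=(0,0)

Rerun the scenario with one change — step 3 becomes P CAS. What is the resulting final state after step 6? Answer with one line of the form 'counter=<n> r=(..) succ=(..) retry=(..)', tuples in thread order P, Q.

(re-executing from step 3 with the substitution; state before step 3: counter=1 r=(0,0) succ=(0,1) retry=(0,0))
3 | P CAS | counter=1 r=(0,0) succ=(0,1) retry=(1,0)
4 | P CAS | counter=1 r=(0,0) succ=(0,1) retry=(2,0)
5 | P LOAD | counter=1 r=(1,0) succ=(0,1) retry=(2,0)
6 | P CAS | counter=2 r=(1,0) succ=(1,1) retry=(2,0)

counter=2 r=(1,0) succ=(1,1) retry=(2,0)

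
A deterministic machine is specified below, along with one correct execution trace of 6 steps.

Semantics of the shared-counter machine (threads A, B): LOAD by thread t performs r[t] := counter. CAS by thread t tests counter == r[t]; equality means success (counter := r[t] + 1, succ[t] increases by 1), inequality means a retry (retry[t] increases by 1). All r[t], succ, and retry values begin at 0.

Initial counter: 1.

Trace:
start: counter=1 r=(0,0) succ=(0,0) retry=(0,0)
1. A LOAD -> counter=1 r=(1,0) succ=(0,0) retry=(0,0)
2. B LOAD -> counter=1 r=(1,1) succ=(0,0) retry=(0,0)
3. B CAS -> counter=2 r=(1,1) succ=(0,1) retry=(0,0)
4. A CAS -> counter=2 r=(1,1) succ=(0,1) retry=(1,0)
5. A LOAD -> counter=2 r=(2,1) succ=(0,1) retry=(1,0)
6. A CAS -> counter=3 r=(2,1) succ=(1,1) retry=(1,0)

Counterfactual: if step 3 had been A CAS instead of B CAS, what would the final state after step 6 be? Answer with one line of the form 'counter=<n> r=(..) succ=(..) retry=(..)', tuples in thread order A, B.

(re-executing from step 3 with the substitution; state before step 3: counter=1 r=(1,1) succ=(0,0) retry=(0,0))
3. A CAS -> counter=2 r=(1,1) succ=(1,0) retry=(0,0)
4. A CAS -> counter=2 r=(1,1) succ=(1,0) retry=(1,0)
5. A LOAD -> counter=2 r=(2,1) succ=(1,0) retry=(1,0)
6. A CAS -> counter=3 r=(2,1) succ=(2,0) retry=(1,0)

counter=3 r=(2,1) succ=(2,0) retry=(1,0)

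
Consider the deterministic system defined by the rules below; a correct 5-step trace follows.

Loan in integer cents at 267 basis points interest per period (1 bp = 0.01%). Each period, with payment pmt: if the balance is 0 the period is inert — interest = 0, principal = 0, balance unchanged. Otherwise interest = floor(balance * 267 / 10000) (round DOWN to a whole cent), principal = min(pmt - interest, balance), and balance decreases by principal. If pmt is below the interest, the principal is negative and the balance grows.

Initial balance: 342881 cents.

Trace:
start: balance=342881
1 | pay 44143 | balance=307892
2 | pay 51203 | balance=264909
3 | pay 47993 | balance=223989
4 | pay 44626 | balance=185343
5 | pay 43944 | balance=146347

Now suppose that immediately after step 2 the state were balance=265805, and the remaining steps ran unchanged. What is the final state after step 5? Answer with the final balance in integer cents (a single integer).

147316

state after step 2 := balance=265805
3 | pay 47993 | balance=224908
4 | pay 44626 | balance=186287
5 | pay 43944 | balance=147316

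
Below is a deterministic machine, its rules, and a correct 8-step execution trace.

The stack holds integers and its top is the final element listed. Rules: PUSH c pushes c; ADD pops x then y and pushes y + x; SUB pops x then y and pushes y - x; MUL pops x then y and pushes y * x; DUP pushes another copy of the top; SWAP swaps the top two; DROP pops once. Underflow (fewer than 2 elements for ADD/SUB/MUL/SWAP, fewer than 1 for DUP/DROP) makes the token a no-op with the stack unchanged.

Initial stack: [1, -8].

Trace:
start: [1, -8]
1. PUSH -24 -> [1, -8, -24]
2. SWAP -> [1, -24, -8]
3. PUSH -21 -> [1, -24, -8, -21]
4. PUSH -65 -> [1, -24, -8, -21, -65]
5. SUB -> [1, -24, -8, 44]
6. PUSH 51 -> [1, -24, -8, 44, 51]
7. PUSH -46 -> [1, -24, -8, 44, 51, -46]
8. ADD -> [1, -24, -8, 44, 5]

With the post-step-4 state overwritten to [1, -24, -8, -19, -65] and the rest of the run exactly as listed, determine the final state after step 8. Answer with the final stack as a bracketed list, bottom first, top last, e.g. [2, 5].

[1, -24, -8, 46, 5]

state after step 4 := [1, -24, -8, -19, -65]
5. SUB -> [1, -24, -8, 46]
6. PUSH 51 -> [1, -24, -8, 46, 51]
7. PUSH -46 -> [1, -24, -8, 46, 51, -46]
8. ADD -> [1, -24, -8, 46, 5]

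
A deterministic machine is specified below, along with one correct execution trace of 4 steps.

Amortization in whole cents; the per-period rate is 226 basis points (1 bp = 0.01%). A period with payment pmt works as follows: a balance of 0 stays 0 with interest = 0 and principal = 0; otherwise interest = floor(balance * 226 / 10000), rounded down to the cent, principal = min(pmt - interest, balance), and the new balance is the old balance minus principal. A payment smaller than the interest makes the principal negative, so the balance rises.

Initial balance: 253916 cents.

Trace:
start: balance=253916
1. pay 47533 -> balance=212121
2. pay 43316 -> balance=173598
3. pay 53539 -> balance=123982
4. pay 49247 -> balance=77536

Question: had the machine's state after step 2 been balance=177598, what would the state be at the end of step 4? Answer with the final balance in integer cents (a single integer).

81719

state after step 2 := balance=177598
3. pay 53539 -> balance=128072
4. pay 49247 -> balance=81719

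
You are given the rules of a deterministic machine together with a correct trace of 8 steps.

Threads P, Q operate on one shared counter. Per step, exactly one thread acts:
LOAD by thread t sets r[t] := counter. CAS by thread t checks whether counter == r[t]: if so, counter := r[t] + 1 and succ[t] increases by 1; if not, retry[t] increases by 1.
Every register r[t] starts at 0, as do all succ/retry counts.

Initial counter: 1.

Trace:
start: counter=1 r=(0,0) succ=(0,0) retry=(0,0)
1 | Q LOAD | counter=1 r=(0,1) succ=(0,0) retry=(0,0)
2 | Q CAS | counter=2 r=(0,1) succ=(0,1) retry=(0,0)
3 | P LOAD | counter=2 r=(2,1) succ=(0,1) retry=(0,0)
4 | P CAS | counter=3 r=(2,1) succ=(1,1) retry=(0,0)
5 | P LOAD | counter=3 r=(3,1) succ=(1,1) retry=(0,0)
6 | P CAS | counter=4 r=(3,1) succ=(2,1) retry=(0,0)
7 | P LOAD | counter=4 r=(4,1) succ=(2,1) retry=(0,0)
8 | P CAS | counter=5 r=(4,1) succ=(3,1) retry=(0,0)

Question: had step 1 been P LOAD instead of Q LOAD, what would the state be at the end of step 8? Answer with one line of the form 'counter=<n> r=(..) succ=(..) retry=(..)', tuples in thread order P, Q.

counter=4 r=(3,0) succ=(3,0) retry=(0,1)

(re-executing from step 1 with the substitution; state before step 1: counter=1 r=(0,0) succ=(0,0) retry=(0,0))
1 | P LOAD | counter=1 r=(1,0) succ=(0,0) retry=(0,0)
2 | Q CAS | counter=1 r=(1,0) succ=(0,0) retry=(0,1)
3 | P LOAD | counter=1 r=(1,0) succ=(0,0) retry=(0,1)
4 | P CAS | counter=2 r=(1,0) succ=(1,0) retry=(0,1)
5 | P LOAD | counter=2 r=(2,0) succ=(1,0) retry=(0,1)
6 | P CAS | counter=3 r=(2,0) succ=(2,0) retry=(0,1)
7 | P LOAD | counter=3 r=(3,0) succ=(2,0) retry=(0,1)
8 | P CAS | counter=4 r=(3,0) succ=(3,0) retry=(0,1)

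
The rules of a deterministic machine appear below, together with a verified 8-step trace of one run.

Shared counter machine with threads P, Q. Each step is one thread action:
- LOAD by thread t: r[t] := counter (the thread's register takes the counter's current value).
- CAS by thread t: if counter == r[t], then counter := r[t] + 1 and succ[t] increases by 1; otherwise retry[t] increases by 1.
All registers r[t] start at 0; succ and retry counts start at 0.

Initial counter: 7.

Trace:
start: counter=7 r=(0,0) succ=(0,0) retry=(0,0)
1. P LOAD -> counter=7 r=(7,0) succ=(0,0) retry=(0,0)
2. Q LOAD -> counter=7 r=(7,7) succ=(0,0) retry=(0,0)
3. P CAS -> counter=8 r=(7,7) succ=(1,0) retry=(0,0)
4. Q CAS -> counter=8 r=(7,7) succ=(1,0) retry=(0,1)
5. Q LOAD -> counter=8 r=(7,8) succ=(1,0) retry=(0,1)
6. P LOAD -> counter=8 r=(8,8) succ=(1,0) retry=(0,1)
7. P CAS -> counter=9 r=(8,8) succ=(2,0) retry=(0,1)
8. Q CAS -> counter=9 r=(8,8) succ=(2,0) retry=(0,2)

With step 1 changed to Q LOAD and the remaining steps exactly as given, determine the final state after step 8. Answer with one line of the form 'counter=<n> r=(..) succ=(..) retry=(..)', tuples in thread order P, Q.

counter=9 r=(8,8) succ=(1,1) retry=(1,1)

(re-executing from step 1 with the substitution; state before step 1: counter=7 r=(0,0) succ=(0,0) retry=(0,0))
1. Q LOAD -> counter=7 r=(0,7) succ=(0,0) retry=(0,0)
2. Q LOAD -> counter=7 r=(0,7) succ=(0,0) retry=(0,0)
3. P CAS -> counter=7 r=(0,7) succ=(0,0) retry=(1,0)
4. Q CAS -> counter=8 r=(0,7) succ=(0,1) retry=(1,0)
5. Q LOAD -> counter=8 r=(0,8) succ=(0,1) retry=(1,0)
6. P LOAD -> counter=8 r=(8,8) succ=(0,1) retry=(1,0)
7. P CAS -> counter=9 r=(8,8) succ=(1,1) retry=(1,0)
8. Q CAS -> counter=9 r=(8,8) succ=(1,1) retry=(1,1)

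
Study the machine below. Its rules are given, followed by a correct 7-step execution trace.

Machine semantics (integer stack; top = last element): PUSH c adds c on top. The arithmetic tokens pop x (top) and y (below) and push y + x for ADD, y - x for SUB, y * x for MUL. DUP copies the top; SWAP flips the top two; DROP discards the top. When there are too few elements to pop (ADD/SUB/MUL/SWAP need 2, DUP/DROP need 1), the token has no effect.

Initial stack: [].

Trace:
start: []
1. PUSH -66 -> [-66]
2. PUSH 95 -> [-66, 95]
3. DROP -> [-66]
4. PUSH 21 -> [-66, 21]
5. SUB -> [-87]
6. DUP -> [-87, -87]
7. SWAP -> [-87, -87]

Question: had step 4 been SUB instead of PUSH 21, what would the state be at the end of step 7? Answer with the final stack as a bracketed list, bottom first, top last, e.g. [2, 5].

[-66, -66]

(re-executing from step 4 with the substitution; state before step 4: [-66])
4. SUB -> [-66]
5. SUB -> [-66]
6. DUP -> [-66, -66]
7. SWAP -> [-66, -66]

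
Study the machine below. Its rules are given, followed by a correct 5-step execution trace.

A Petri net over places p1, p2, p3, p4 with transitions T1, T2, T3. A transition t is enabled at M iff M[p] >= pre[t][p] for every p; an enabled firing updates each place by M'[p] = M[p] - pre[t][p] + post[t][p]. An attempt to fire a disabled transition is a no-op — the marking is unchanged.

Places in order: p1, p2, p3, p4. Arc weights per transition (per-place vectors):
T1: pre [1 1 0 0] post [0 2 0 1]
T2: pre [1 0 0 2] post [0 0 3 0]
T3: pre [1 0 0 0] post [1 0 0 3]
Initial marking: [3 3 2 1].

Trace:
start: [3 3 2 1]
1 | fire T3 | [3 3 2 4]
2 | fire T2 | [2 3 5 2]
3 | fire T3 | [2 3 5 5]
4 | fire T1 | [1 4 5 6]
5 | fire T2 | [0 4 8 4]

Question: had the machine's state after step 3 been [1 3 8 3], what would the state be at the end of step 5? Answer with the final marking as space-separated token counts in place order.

0 4 8 4

state after step 3 := [1 3 8 3]
4 | fire T1 | [0 4 8 4]
5 | fire T2 | [0 4 8 4]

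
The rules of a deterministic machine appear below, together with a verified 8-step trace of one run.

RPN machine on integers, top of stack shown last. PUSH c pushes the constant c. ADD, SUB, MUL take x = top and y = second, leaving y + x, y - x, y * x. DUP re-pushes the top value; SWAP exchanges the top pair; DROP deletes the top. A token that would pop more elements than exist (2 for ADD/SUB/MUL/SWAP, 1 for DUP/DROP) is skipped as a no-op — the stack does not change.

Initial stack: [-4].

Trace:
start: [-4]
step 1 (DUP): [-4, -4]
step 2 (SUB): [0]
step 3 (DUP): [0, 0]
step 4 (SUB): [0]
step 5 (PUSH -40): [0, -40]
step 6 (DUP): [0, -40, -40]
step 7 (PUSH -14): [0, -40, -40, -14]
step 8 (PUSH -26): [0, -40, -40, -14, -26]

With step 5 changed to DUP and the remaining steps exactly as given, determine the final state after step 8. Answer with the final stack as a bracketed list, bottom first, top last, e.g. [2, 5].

[0, 0, 0, -14, -26]

(re-executing from step 5 with the substitution; state before step 5: [0])
step 5 (DUP): [0, 0]
step 6 (DUP): [0, 0, 0]
step 7 (PUSH -14): [0, 0, 0, -14]
step 8 (PUSH -26): [0, 0, 0, -14, -26]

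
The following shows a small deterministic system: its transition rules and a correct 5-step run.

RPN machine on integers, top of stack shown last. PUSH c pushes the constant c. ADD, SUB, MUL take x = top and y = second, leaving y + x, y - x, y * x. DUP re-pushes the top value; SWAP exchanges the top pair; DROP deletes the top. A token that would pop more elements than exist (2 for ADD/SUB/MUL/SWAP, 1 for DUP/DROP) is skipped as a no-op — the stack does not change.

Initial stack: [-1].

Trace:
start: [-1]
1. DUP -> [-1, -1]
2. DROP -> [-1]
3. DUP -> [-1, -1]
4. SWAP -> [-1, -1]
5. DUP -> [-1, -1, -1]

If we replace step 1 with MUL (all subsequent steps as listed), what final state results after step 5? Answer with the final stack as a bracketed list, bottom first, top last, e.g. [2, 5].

(re-executing from step 1 with the substitution; state before step 1: [-1])
1. MUL -> [-1]
2. DROP -> []
3. DUP -> []
4. SWAP -> []
5. DUP -> []

[]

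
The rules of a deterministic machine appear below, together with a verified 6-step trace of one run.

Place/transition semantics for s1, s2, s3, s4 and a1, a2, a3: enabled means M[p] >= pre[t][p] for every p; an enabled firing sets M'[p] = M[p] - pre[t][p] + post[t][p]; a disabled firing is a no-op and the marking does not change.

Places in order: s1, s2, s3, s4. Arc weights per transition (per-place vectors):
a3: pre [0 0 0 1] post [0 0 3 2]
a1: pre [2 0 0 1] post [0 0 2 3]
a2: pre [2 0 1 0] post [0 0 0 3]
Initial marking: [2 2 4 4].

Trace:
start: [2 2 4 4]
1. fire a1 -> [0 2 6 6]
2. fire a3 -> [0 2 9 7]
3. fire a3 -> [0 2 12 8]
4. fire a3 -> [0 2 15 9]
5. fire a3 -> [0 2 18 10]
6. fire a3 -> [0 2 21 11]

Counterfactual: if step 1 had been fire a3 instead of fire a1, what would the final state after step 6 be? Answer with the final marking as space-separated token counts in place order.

(re-executing from step 1 with the substitution; state before step 1: [2 2 4 4])
1. fire a3 -> [2 2 7 5]
2. fire a3 -> [2 2 10 6]
3. fire a3 -> [2 2 13 7]
4. fire a3 -> [2 2 16 8]
5. fire a3 -> [2 2 19 9]
6. fire a3 -> [2 2 22 10]

2 2 22 10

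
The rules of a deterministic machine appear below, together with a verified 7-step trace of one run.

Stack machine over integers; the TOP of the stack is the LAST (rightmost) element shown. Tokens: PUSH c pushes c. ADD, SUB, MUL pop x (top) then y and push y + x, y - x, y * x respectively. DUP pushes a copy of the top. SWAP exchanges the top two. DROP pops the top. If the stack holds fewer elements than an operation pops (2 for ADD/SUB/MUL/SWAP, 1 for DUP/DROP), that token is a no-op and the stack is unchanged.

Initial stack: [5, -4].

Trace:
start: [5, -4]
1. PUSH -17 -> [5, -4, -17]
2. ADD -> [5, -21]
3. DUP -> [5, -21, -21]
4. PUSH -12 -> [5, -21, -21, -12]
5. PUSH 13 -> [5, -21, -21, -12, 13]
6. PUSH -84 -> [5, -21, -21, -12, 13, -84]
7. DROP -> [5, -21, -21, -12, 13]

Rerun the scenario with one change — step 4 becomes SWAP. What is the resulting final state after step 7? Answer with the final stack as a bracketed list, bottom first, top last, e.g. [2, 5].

[5, -21, -21, 13]

(re-executing from step 4 with the substitution; state before step 4: [5, -21, -21])
4. SWAP -> [5, -21, -21]
5. PUSH 13 -> [5, -21, -21, 13]
6. PUSH -84 -> [5, -21, -21, 13, -84]
7. DROP -> [5, -21, -21, 13]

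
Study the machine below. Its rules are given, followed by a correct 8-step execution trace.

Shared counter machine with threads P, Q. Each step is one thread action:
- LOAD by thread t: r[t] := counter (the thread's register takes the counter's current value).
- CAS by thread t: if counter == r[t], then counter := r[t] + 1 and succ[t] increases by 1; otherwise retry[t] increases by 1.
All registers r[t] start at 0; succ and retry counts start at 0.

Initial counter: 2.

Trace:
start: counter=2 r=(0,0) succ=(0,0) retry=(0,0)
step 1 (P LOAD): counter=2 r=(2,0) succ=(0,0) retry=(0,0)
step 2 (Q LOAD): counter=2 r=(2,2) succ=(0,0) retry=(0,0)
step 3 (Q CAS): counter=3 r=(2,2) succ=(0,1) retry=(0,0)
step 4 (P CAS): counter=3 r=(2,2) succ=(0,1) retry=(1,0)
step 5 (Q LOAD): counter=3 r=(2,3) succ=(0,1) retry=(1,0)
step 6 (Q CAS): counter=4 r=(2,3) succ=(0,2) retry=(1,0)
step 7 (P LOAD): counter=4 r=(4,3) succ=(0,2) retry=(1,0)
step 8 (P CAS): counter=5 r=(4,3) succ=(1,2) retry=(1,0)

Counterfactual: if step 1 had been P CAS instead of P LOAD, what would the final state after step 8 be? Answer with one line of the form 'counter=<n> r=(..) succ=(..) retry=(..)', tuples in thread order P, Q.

counter=5 r=(4,3) succ=(1,2) retry=(2,0)

(re-executing from step 1 with the substitution; state before step 1: counter=2 r=(0,0) succ=(0,0) retry=(0,0))
step 1 (P CAS): counter=2 r=(0,0) succ=(0,0) retry=(1,0)
step 2 (Q LOAD): counter=2 r=(0,2) succ=(0,0) retry=(1,0)
step 3 (Q CAS): counter=3 r=(0,2) succ=(0,1) retry=(1,0)
step 4 (P CAS): counter=3 r=(0,2) succ=(0,1) retry=(2,0)
step 5 (Q LOAD): counter=3 r=(0,3) succ=(0,1) retry=(2,0)
step 6 (Q CAS): counter=4 r=(0,3) succ=(0,2) retry=(2,0)
step 7 (P LOAD): counter=4 r=(4,3) succ=(0,2) retry=(2,0)
step 8 (P CAS): counter=5 r=(4,3) succ=(1,2) retry=(2,0)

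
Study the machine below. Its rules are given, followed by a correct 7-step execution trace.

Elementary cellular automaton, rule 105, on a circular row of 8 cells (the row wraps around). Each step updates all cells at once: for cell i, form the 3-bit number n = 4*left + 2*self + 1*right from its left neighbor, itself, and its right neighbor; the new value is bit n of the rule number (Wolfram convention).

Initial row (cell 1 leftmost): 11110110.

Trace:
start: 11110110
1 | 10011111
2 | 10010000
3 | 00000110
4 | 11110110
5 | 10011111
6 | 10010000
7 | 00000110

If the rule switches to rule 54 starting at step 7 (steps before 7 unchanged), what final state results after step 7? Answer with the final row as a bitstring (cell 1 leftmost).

11111001

(re-executing step 7 under rule 54; state before step 7: 10010000)
7 | 11111001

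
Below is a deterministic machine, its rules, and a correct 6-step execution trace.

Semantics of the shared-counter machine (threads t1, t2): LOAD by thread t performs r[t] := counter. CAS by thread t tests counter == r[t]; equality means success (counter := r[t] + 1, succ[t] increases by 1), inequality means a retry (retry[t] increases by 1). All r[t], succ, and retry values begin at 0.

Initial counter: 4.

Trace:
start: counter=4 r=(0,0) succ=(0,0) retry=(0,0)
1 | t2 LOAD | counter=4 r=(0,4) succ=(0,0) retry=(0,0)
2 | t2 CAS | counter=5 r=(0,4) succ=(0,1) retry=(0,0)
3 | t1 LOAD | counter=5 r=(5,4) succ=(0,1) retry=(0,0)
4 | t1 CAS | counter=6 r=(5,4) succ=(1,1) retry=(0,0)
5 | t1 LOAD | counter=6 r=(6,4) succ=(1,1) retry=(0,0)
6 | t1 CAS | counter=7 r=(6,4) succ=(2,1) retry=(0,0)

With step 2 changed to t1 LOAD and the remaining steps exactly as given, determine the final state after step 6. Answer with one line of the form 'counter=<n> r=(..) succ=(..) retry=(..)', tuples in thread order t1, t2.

(re-executing from step 2 with the substitution; state before step 2: counter=4 r=(0,4) succ=(0,0) retry=(0,0))
2 | t1 LOAD | counter=4 r=(4,4) succ=(0,0) retry=(0,0)
3 | t1 LOAD | counter=4 r=(4,4) succ=(0,0) retry=(0,0)
4 | t1 CAS | counter=5 r=(4,4) succ=(1,0) retry=(0,0)
5 | t1 LOAD | counter=5 r=(5,4) succ=(1,0) retry=(0,0)
6 | t1 CAS | counter=6 r=(5,4) succ=(2,0) retry=(0,0)

counter=6 r=(5,4) succ=(2,0) retry=(0,0)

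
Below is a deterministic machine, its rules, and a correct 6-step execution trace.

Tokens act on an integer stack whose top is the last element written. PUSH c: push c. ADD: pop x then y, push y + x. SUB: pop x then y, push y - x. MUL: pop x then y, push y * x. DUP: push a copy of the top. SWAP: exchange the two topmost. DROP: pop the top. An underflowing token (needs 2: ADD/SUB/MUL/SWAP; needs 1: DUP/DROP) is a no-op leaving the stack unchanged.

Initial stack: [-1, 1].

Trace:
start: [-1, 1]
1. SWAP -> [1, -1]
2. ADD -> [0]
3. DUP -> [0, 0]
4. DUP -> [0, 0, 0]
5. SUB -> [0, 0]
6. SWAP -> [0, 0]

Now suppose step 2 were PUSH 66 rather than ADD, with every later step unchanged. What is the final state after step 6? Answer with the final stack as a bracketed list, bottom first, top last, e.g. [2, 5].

(re-executing from step 2 with the substitution; state before step 2: [1, -1])
2. PUSH 66 -> [1, -1, 66]
3. DUP -> [1, -1, 66, 66]
4. DUP -> [1, -1, 66, 66, 66]
5. SUB -> [1, -1, 66, 0]
6. SWAP -> [1, -1, 0, 66]

[1, -1, 0, 66]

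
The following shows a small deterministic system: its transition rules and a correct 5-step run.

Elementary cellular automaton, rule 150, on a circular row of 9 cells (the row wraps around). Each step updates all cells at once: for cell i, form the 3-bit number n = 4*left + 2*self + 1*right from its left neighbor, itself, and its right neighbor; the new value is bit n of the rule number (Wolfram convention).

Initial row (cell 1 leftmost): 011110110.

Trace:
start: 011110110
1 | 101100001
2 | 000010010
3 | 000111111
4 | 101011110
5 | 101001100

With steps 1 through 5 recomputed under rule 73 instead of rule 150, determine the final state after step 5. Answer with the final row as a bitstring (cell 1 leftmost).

001000110

(re-executing steps 1..5 under rule 73; state before step 1: 011110110)
1 | 010010110
2 | 000000110
3 | 111110110
4 | 100010110
5 | 001000110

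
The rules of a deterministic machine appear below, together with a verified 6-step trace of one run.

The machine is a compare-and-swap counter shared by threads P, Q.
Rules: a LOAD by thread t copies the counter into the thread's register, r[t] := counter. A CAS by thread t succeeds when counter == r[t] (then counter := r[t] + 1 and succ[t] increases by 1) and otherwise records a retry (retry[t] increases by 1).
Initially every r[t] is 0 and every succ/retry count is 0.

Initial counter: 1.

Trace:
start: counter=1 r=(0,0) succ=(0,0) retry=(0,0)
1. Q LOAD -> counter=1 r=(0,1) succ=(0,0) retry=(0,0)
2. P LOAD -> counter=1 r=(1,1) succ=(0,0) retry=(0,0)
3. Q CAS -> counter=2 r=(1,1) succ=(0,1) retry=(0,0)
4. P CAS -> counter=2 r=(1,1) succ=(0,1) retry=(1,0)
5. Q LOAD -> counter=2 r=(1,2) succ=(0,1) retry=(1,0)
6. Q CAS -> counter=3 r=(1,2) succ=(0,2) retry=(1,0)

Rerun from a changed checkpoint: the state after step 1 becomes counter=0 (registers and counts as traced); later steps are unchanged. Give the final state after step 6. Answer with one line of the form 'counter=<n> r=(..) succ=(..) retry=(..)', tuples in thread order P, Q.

counter=2 r=(0,1) succ=(1,1) retry=(0,1)

state after step 1 := counter=0 r=(0,1) succ=(0,0) retry=(0,0)
2. P LOAD -> counter=0 r=(0,1) succ=(0,0) retry=(0,0)
3. Q CAS -> counter=0 r=(0,1) succ=(0,0) retry=(0,1)
4. P CAS -> counter=1 r=(0,1) succ=(1,0) retry=(0,1)
5. Q LOAD -> counter=1 r=(0,1) succ=(1,0) retry=(0,1)
6. Q CAS -> counter=2 r=(0,1) succ=(1,1) retry=(0,1)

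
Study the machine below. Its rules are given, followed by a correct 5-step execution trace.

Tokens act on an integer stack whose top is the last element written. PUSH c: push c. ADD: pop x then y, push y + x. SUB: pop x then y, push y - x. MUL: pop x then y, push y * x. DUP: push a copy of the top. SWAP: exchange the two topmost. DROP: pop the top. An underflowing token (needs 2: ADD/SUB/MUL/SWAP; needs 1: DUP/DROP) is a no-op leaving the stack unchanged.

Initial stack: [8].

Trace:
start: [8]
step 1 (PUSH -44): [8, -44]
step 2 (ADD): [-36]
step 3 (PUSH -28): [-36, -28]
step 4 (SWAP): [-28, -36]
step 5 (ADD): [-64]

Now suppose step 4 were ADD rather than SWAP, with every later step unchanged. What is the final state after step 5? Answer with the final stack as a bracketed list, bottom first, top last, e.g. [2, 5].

[-64]

(re-executing from step 4 with the substitution; state before step 4: [-36, -28])
step 4 (ADD): [-64]
step 5 (ADD): [-64]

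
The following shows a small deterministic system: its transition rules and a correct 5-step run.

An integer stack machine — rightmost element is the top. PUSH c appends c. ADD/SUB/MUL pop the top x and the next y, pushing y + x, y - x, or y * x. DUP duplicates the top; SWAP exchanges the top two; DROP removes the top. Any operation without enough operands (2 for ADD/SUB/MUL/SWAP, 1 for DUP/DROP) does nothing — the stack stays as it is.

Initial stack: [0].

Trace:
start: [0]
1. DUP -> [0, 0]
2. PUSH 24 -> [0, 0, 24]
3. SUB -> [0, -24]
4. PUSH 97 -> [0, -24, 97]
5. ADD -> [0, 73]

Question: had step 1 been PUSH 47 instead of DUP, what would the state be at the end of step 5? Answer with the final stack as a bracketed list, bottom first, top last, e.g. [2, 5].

(re-executing from step 1 with the substitution; state before step 1: [0])
1. PUSH 47 -> [0, 47]
2. PUSH 24 -> [0, 47, 24]
3. SUB -> [0, 23]
4. PUSH 97 -> [0, 23, 97]
5. ADD -> [0, 120]

[0, 120]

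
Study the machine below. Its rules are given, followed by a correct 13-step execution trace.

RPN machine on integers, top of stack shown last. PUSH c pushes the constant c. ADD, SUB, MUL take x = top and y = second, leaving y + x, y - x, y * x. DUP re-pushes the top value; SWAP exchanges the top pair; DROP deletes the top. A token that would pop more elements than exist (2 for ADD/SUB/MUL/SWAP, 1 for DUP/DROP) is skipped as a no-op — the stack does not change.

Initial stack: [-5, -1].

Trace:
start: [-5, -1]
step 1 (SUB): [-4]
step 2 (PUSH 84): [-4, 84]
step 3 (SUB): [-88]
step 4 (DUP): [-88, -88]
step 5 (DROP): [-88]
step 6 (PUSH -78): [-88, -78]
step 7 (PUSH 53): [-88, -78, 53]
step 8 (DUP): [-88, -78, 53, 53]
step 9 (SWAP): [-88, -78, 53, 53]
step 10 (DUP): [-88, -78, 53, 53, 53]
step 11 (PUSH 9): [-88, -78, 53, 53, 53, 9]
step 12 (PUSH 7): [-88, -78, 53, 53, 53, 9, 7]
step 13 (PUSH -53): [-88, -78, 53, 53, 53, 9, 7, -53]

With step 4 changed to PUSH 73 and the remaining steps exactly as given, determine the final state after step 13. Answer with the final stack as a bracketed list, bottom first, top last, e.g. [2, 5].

[-88, -78, 53, 53, 53, 9, 7, -53]

(re-executing from step 4 with the substitution; state before step 4: [-88])
step 4 (PUSH 73): [-88, 73]
step 5 (DROP): [-88]
step 6 (PUSH -78): [-88, -78]
step 7 (PUSH 53): [-88, -78, 53]
step 8 (DUP): [-88, -78, 53, 53]
step 9 (SWAP): [-88, -78, 53, 53]
step 10 (DUP): [-88, -78, 53, 53, 53]
step 11 (PUSH 9): [-88, -78, 53, 53, 53, 9]
step 12 (PUSH 7): [-88, -78, 53, 53, 53, 9, 7]
step 13 (PUSH -53): [-88, -78, 53, 53, 53, 9, 7, -53]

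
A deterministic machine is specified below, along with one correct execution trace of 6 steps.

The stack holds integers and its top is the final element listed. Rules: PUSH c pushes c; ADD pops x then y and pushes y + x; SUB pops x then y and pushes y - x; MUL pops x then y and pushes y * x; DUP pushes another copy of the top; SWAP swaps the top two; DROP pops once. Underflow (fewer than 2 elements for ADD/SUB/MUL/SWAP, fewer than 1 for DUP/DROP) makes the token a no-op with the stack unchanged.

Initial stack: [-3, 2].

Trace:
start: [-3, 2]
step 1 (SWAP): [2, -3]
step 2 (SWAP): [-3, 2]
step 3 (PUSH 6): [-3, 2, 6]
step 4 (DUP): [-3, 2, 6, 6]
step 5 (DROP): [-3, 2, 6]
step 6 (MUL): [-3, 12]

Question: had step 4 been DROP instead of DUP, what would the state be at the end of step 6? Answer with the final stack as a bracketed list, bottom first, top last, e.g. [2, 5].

[-3]

(re-executing from step 4 with the substitution; state before step 4: [-3, 2, 6])
step 4 (DROP): [-3, 2]
step 5 (DROP): [-3]
step 6 (MUL): [-3]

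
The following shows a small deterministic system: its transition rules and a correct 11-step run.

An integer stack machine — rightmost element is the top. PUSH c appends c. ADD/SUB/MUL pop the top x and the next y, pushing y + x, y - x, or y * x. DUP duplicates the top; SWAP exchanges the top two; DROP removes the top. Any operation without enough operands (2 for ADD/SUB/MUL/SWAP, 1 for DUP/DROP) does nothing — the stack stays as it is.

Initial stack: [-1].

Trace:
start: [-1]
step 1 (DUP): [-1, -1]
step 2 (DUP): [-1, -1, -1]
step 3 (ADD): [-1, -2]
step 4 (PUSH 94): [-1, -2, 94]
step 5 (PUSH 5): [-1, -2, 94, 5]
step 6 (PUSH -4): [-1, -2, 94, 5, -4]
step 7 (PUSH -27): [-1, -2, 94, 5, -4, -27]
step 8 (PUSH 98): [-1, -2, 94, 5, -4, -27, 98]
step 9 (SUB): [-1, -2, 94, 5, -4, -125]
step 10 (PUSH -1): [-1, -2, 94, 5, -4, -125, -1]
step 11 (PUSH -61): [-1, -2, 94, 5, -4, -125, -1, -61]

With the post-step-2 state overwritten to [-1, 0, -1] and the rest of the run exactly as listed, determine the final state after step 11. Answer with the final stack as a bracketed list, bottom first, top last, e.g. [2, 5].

state after step 2 := [-1, 0, -1]
step 3 (ADD): [-1, -1]
step 4 (PUSH 94): [-1, -1, 94]
step 5 (PUSH 5): [-1, -1, 94, 5]
step 6 (PUSH -4): [-1, -1, 94, 5, -4]
step 7 (PUSH -27): [-1, -1, 94, 5, -4, -27]
step 8 (PUSH 98): [-1, -1, 94, 5, -4, -27, 98]
step 9 (SUB): [-1, -1, 94, 5, -4, -125]
step 10 (PUSH -1): [-1, -1, 94, 5, -4, -125, -1]
step 11 (PUSH -61): [-1, -1, 94, 5, -4, -125, -1, -61]

[-1, -1, 94, 5, -4, -125, -1, -61]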